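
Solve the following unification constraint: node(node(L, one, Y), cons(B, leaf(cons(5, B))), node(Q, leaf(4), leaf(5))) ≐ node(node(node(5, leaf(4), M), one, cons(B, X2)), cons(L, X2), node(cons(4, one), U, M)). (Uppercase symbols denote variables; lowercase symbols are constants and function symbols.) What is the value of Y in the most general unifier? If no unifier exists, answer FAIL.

Decompose node/3: node(L, one, Y) ≐ node(node(5, leaf(4), M), one, cons(B, X2)),  cons(B, leaf(cons(5, B))) ≐ cons(L, X2),  node(Q, leaf(4), leaf(5)) ≐ node(cons(4, one), U, M).
Decompose node/3: L ≐ node(5, leaf(4), M),  one ≐ one,  Y ≐ cons(B, X2).
Bind L := node(5, leaf(4), M); substituting into the one remaining equation that mentions L gives: cons(B, leaf(cons(5, B))) ≐ cons(node(5, leaf(4), M), X2).
Delete trivial equation one ≐ one.
Bind Y := cons(B, X2); no other remaining equation mentions Y.
Decompose cons/2: B ≐ node(5, leaf(4), M),  leaf(cons(5, B)) ≐ X2.
Bind B := node(5, leaf(4), M); substituting into the one remaining equation that mentions B gives: leaf(cons(5, node(5, leaf(4), M))) ≐ X2. Substituting into the earlier binding gives Y := cons(node(5, leaf(4), M), X2).
Bind X2 := leaf(cons(5, node(5, leaf(4), M))); no other remaining equation mentions X2. Substituting into the earlier binding gives Y := cons(node(5, leaf(4), M), leaf(cons(5, node(5, leaf(4), M)))).
Decompose node/3: Q ≐ cons(4, one),  leaf(4) ≐ U,  leaf(5) ≐ M.
Bind Q := cons(4, one); no other remaining equation mentions Q.
Bind U := leaf(4); no other remaining equation mentions U.
Bind M := leaf(5). Substituting into the earlier bindings gives L := node(5, leaf(4), leaf(5)), Y := cons(node(5, leaf(4), leaf(5)), leaf(cons(5, node(5, leaf(4), leaf(5))))), B := node(5, leaf(4), leaf(5)), X2 := leaf(cons(5, node(5, leaf(4), leaf(5)))).
MGU = { L -> node(5, leaf(4), leaf(5)), Y -> cons(node(5, leaf(4), leaf(5)), leaf(cons(5, node(5, leaf(4), leaf(5))))), B -> node(5, leaf(4), leaf(5)), X2 -> leaf(cons(5, node(5, leaf(4), leaf(5)))), Q -> cons(4, one), U -> leaf(4), M -> leaf(5) }, so Y -> cons(node(5, leaf(4), leaf(5)), leaf(cons(5, node(5, leaf(4), leaf(5))))).

cons(node(5, leaf(4), leaf(5)), leaf(cons(5, node(5, leaf(4), leaf(5)))))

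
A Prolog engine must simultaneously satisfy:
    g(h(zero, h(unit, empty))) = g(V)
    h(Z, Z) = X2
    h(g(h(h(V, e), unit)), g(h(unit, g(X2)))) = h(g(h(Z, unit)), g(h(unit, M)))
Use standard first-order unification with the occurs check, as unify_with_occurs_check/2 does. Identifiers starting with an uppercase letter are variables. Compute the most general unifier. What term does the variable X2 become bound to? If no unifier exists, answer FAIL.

Decompose g/1: h(zero, h(unit, empty)) = V.
Bind V := h(zero, h(unit, empty)); substituting into the one remaining equation that mentions V gives: h(g(h(h(h(zero, h(unit, empty)), e), unit)), g(h(unit, g(X2)))) = h(g(h(Z, unit)), g(h(unit, M))).
Bind X2 := h(Z, Z); substituting into the remaining equation gives: h(g(h(h(h(zero, h(unit, empty)), e), unit)), g(h(unit, g(h(Z, Z))))) = h(g(h(Z, unit)), g(h(unit, M))).
Decompose h/2: g(h(h(h(zero, h(unit, empty)), e), unit)) = g(h(Z, unit)),  g(h(unit, g(h(Z, Z)))) = g(h(unit, M)).
Decompose g/1: h(h(h(zero, h(unit, empty)), e), unit) = h(Z, unit).
Decompose h/2: h(h(zero, h(unit, empty)), e) = Z,  unit = unit.
Bind Z := h(h(zero, h(unit, empty)), e); substituting into the one remaining equation that mentions Z gives: g(h(unit, g(h(h(h(zero, h(unit, empty)), e), h(h(zero, h(unit, empty)), e))))) = g(h(unit, M)). Substituting into the earlier binding gives X2 := h(h(h(zero, h(unit, empty)), e), h(h(zero, h(unit, empty)), e)).
Delete trivial equation unit = unit.
Decompose g/1: h(unit, g(h(h(h(zero, h(unit, empty)), e), h(h(zero, h(unit, empty)), e)))) = h(unit, M).
Decompose h/2: unit = unit,  g(h(h(h(zero, h(unit, empty)), e), h(h(zero, h(unit, empty)), e))) = M.
Delete trivial equation unit = unit.
Bind M := g(h(h(h(zero, h(unit, empty)), e), h(h(zero, h(unit, empty)), e))).
MGU = { V ↦ h(zero, h(unit, empty)), X2 ↦ h(h(h(zero, h(unit, empty)), e), h(h(zero, h(unit, empty)), e)), Z ↦ h(h(zero, h(unit, empty)), e), M ↦ g(h(h(h(zero, h(unit, empty)), e), h(h(zero, h(unit, empty)), e))) }, so X2 ↦ h(h(h(zero, h(unit, empty)), e), h(h(zero, h(unit, empty)), e)).

h(h(h(zero, h(unit, empty)), e), h(h(zero, h(unit, empty)), e))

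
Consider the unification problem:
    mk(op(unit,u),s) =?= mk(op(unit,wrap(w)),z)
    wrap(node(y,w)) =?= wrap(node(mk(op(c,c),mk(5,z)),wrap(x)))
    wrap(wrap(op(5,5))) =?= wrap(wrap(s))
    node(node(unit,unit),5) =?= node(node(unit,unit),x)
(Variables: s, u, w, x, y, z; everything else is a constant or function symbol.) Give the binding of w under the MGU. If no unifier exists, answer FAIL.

wrap(5)

Decompose mk/2: op(unit,u) =?= op(unit,wrap(w)),  s =?= z.
Decompose op/2: unit =?= unit,  u =?= wrap(w).
Delete trivial equation unit =?= unit.
Bind u := wrap(w); no other remaining equation mentions u.
Bind s := z; substituting into the one remaining equation that mentions s gives: wrap(wrap(op(5,5))) =?= wrap(wrap(z)).
Decompose wrap/1: node(y,w) =?= node(mk(op(c,c),mk(5,z)),wrap(x)).
Decompose node/2: y =?= mk(op(c,c),mk(5,z)),  w =?= wrap(x).
Bind y := mk(op(c,c),mk(5,z)); no other remaining equation mentions y.
Bind w := wrap(x); no other remaining equation mentions w. Substituting into the earlier binding gives u := wrap(wrap(x)).
Decompose wrap/1: wrap(op(5,5)) =?= wrap(z).
Decompose wrap/1: op(5,5) =?= z.
Bind z := op(5,5); no other remaining equation mentions z. Substituting into the earlier bindings gives s := op(5,5), y := mk(op(c,c),mk(5,op(5,5))).
Decompose node/2: node(unit,unit) =?= node(unit,unit),  5 =?= x.
Delete trivial equation node(unit,unit) =?= node(unit,unit).
Bind x := 5. Substituting into the earlier bindings gives u := wrap(wrap(5)), w := wrap(5).
MGU = { u ↦ wrap(wrap(5)), s ↦ op(5,5), y ↦ mk(op(c,c),mk(5,op(5,5))), w ↦ wrap(5), z ↦ op(5,5), x ↦ 5 }, so w ↦ wrap(5).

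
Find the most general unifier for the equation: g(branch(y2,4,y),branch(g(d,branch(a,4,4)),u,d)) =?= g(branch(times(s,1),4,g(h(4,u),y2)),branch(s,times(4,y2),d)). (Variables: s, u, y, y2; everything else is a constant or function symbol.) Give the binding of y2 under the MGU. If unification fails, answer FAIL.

Decompose g/2: branch(y2,4,y) =?= branch(times(s,1),4,g(h(4,u),y2)),  branch(g(d,branch(a,4,4)),u,d) =?= branch(s,times(4,y2),d).
Decompose branch/3: y2 =?= times(s,1),  4 =?= 4,  y =?= g(h(4,u),y2).
Bind y2 := times(s,1); substituting into the 2 remaining equations that mention y2 gives: y =?= g(h(4,u),times(s,1)),  branch(g(d,branch(a,4,4)),u,d) =?= branch(s,times(4,times(s,1)),d).
Delete trivial equation 4 =?= 4.
Bind y := g(h(4,u),times(s,1)); no other remaining equation mentions y.
Decompose branch/3: g(d,branch(a,4,4)) =?= s,  u =?= times(4,times(s,1)),  d =?= d.
Bind s := g(d,branch(a,4,4)); substituting into the one remaining equation that mentions s gives: u =?= times(4,times(g(d,branch(a,4,4)),1)). Substituting into the earlier bindings gives y2 := times(g(d,branch(a,4,4)),1), y := g(h(4,u),times(g(d,branch(a,4,4)),1)).
Bind u := times(4,times(g(d,branch(a,4,4)),1)); no other remaining equation mentions u. Substituting into the earlier binding gives y := g(h(4,times(4,times(g(d,branch(a,4,4)),1))),times(g(d,branch(a,4,4)),1)).
Delete trivial equation d =?= d.
MGU = { y2 ↦ times(g(d,branch(a,4,4)),1), y ↦ g(h(4,times(4,times(g(d,branch(a,4,4)),1))),times(g(d,branch(a,4,4)),1)), s ↦ g(d,branch(a,4,4)), u ↦ times(4,times(g(d,branch(a,4,4)),1)) }, so y2 ↦ times(g(d,branch(a,4,4)),1).

times(g(d,branch(a,4,4)),1)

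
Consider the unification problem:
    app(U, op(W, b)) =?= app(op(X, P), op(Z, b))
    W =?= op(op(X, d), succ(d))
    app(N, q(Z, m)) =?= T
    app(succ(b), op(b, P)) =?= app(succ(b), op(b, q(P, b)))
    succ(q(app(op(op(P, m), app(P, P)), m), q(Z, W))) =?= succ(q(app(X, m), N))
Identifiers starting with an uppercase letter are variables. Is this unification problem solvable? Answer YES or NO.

Decompose app/2: U =?= op(X, P),  op(W, b) =?= op(Z, b).
Bind U := op(X, P); no other remaining equation mentions U.
Decompose op/2: W =?= Z,  b =?= b.
Bind W := Z; substituting into the 2 remaining equations that mention W gives: Z =?= op(op(X, d), succ(d)),  succ(q(app(op(op(P, m), app(P, P)), m), q(Z, Z))) =?= succ(q(app(X, m), N)).
Delete trivial equation b =?= b.
Bind Z := op(op(X, d), succ(d)); substituting into the 2 remaining equations that mention Z gives: app(N, q(op(op(X, d), succ(d)), m)) =?= T,  succ(q(app(op(op(P, m), app(P, P)), m), q(op(op(X, d), succ(d)), op(op(X, d), succ(d))))) =?= succ(q(app(X, m), N)). Substituting into the earlier binding gives W := op(op(X, d), succ(d)).
Bind T := app(N, q(op(op(X, d), succ(d)), m)); no other remaining equation mentions T.
Decompose app/2: succ(b) =?= succ(b),  op(b, P) =?= op(b, q(P, b)).
Delete trivial equation succ(b) =?= succ(b).
Decompose op/2: b =?= b,  P =?= q(P, b).
Delete trivial equation b =?= b.
Occurs check fails: P occurs in q(P, b); the equation P =?= q(P, b) has no finite solution.

NO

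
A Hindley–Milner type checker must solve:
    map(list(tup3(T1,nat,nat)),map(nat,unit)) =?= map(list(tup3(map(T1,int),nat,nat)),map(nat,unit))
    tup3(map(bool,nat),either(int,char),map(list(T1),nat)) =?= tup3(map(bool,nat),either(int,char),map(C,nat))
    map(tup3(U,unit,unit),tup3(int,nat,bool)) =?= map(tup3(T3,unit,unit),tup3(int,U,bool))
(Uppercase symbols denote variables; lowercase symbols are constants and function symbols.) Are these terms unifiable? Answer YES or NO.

NO

Decompose map/2: list(tup3(T1,nat,nat)) =?= list(tup3(map(T1,int),nat,nat)),  map(nat,unit) =?= map(nat,unit).
Decompose list/1: tup3(T1,nat,nat) =?= tup3(map(T1,int),nat,nat).
Decompose tup3/3: T1 =?= map(T1,int),  nat =?= nat,  nat =?= nat.
Occurs check fails: T1 occurs in map(T1,int); the equation T1 =?= map(T1,int) has no finite solution.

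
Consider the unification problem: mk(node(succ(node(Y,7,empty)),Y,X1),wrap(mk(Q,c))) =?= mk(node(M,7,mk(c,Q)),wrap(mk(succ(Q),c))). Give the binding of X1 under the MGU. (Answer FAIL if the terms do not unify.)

Decompose mk/2: node(succ(node(Y,7,empty)),Y,X1) =?= node(M,7,mk(c,Q)),  wrap(mk(Q,c)) =?= wrap(mk(succ(Q),c)).
Decompose node/3: succ(node(Y,7,empty)) =?= M,  Y =?= 7,  X1 =?= mk(c,Q).
Bind M := succ(node(Y,7,empty)); no other remaining equation mentions M.
Bind Y := 7; no other remaining equation mentions Y. Substituting into the earlier binding gives M := succ(node(7,7,empty)).
Bind X1 := mk(c,Q); no other remaining equation mentions X1.
Decompose wrap/1: mk(Q,c) =?= mk(succ(Q),c).
Decompose mk/2: Q =?= succ(Q),  c =?= c.
Occurs check fails: Q occurs in succ(Q); the equation Q =?= succ(Q) has no finite solution.

FAIL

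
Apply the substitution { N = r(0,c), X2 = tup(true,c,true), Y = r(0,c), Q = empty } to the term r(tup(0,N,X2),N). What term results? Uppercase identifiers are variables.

Replace each occurrence of N with r(0,c).
Replace each occurrence of X2 with tup(true,c,true).
Result: r(tup(0,r(0,c),tup(true,c,true)),r(0,c)).

r(tup(0,r(0,c),tup(true,c,true)),r(0,c))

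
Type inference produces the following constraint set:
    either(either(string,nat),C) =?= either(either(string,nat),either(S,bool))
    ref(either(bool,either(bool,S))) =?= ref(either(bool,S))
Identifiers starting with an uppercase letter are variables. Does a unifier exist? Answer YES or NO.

NO

Decompose either/2: either(string,nat) =?= either(string,nat),  C =?= either(S,bool).
Delete trivial equation either(string,nat) =?= either(string,nat).
Bind C := either(S,bool); no other remaining equation mentions C.
Decompose ref/1: either(bool,either(bool,S)) =?= either(bool,S).
Decompose either/2: bool =?= bool,  either(bool,S) =?= S.
Delete trivial equation bool =?= bool.
Occurs check fails: S occurs in either(bool,S); the equation S =?= either(bool,S) has no finite solution.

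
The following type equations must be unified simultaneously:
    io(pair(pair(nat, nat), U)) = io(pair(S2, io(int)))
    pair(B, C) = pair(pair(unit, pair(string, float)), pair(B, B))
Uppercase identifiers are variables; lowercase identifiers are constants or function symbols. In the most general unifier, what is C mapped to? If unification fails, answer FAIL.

Decompose io/1: pair(pair(nat, nat), U) = pair(S2, io(int)).
Decompose pair/2: pair(nat, nat) = S2,  U = io(int).
Bind S2 := pair(nat, nat); no other remaining equation mentions S2.
Bind U := io(int); no other remaining equation mentions U.
Decompose pair/2: B = pair(unit, pair(string, float)),  C = pair(B, B).
Bind B := pair(unit, pair(string, float)); substituting into the remaining equation gives: C = pair(pair(unit, pair(string, float)), pair(unit, pair(string, float))).
Bind C := pair(pair(unit, pair(string, float)), pair(unit, pair(string, float))).
MGU = { S2 := pair(nat, nat), U := io(int), B := pair(unit, pair(string, float)), C := pair(pair(unit, pair(string, float)), pair(unit, pair(string, float))) }, so C := pair(pair(unit, pair(string, float)), pair(unit, pair(string, float))).

pair(pair(unit, pair(string, float)), pair(unit, pair(string, float)))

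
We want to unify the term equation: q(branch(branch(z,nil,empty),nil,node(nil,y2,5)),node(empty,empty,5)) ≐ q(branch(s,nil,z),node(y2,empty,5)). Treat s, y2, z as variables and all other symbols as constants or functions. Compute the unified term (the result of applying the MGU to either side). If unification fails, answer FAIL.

q(branch(branch(node(nil,empty,5),nil,empty),nil,node(nil,empty,5)),node(empty,empty,5))

Decompose q/2: branch(branch(z,nil,empty),nil,node(nil,y2,5)) ≐ branch(s,nil,z),  node(empty,empty,5) ≐ node(y2,empty,5).
Decompose branch/3: branch(z,nil,empty) ≐ s,  nil ≐ nil,  node(nil,y2,5) ≐ z.
Bind s := branch(z,nil,empty); no other remaining equation mentions s.
Delete trivial equation nil ≐ nil.
Bind z := node(nil,y2,5); no other remaining equation mentions z. Substituting into the earlier binding gives s := branch(node(nil,y2,5),nil,empty).
Decompose node/3: empty ≐ y2,  empty ≐ empty,  5 ≐ 5.
Bind y2 := empty; no other remaining equation mentions y2. Substituting into the earlier bindings gives s := branch(node(nil,empty,5),nil,empty), z := node(nil,empty,5).
Delete trivial equation empty ≐ empty.
Delete trivial equation 5 ≐ 5.
Applying the MGU to either side gives q(branch(branch(node(nil,empty,5),nil,empty),nil,node(nil,empty,5)),node(empty,empty,5)).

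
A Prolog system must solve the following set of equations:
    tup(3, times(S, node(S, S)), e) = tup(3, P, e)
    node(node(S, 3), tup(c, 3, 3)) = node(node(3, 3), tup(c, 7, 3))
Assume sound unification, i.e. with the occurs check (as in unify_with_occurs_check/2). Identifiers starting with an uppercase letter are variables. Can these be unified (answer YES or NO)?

Decompose tup/3: 3 = 3,  times(S, node(S, S)) = P,  e = e.
Delete trivial equation 3 = 3.
Bind P := times(S, node(S, S)); no other remaining equation mentions P.
Delete trivial equation e = e.
Decompose node/2: node(S, 3) = node(3, 3),  tup(c, 3, 3) = tup(c, 7, 3).
Decompose node/2: S = 3,  3 = 3.
Bind S := 3; no other remaining equation mentions S. Substituting into the earlier binding gives P := times(3, node(3, 3)).
Delete trivial equation 3 = 3.
Decompose tup/3: c = c,  3 = 7,  3 = 3.
Delete trivial equation c = c.
Clash: constants 3 and 7 differ; no unifier exists.

NO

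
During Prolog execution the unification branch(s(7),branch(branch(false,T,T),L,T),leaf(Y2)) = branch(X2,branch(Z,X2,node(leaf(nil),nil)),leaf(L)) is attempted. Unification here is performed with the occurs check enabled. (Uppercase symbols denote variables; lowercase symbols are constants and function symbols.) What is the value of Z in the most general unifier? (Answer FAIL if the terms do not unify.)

Decompose branch/3: s(7) = X2,  branch(branch(false,T,T),L,T) = branch(Z,X2,node(leaf(nil),nil)),  leaf(Y2) = leaf(L).
Bind X2 := s(7); substituting into the one remaining equation that mentions X2 gives: branch(branch(false,T,T),L,T) = branch(Z,s(7),node(leaf(nil),nil)).
Decompose branch/3: branch(false,T,T) = Z,  L = s(7),  T = node(leaf(nil),nil).
Bind Z := branch(false,T,T); no other remaining equation mentions Z.
Bind L := s(7); substituting into the one remaining equation that mentions L gives: leaf(Y2) = leaf(s(7)).
Bind T := node(leaf(nil),nil); no other remaining equation mentions T. Substituting into the earlier binding gives Z := branch(false,node(leaf(nil),nil),node(leaf(nil),nil)).
Decompose leaf/1: Y2 = s(7).
Bind Y2 := s(7).
MGU = { X2 -> s(7), Z -> branch(false,node(leaf(nil),nil),node(leaf(nil),nil)), L -> s(7), T -> node(leaf(nil),nil), Y2 -> s(7) }, so Z -> branch(false,node(leaf(nil),nil),node(leaf(nil),nil)).

branch(false,node(leaf(nil),nil),node(leaf(nil),nil))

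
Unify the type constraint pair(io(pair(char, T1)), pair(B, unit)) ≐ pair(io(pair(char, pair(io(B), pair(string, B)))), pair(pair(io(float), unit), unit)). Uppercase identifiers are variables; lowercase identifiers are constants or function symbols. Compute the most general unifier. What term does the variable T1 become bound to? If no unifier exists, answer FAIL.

Decompose pair/2: io(pair(char, T1)) ≐ io(pair(char, pair(io(B), pair(string, B)))),  pair(B, unit) ≐ pair(pair(io(float), unit), unit).
Decompose io/1: pair(char, T1) ≐ pair(char, pair(io(B), pair(string, B))).
Decompose pair/2: char ≐ char,  T1 ≐ pair(io(B), pair(string, B)).
Delete trivial equation char ≐ char.
Bind T1 := pair(io(B), pair(string, B)); no other remaining equation mentions T1.
Decompose pair/2: B ≐ pair(io(float), unit),  unit ≐ unit.
Bind B := pair(io(float), unit); no other remaining equation mentions B. Substituting into the earlier binding gives T1 := pair(io(pair(io(float), unit)), pair(string, pair(io(float), unit))).
Delete trivial equation unit ≐ unit.
MGU = { T1 -> pair(io(pair(io(float), unit)), pair(string, pair(io(float), unit))), B -> pair(io(float), unit) }, so T1 -> pair(io(pair(io(float), unit)), pair(string, pair(io(float), unit))).

pair(io(pair(io(float), unit)), pair(string, pair(io(float), unit)))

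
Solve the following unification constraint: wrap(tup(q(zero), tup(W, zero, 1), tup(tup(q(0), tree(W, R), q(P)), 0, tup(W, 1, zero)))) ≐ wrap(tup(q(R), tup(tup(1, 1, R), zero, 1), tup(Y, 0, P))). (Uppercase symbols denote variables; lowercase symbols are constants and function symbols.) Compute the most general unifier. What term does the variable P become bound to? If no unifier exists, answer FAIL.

Decompose wrap/1: tup(q(zero), tup(W, zero, 1), tup(tup(q(0), tree(W, R), q(P)), 0, tup(W, 1, zero))) ≐ tup(q(R), tup(tup(1, 1, R), zero, 1), tup(Y, 0, P)).
Decompose tup/3: q(zero) ≐ q(R),  tup(W, zero, 1) ≐ tup(tup(1, 1, R), zero, 1),  tup(tup(q(0), tree(W, R), q(P)), 0, tup(W, 1, zero)) ≐ tup(Y, 0, P).
Decompose q/1: zero ≐ R.
Bind R := zero; substituting into the remaining equations gives: tup(W, zero, 1) ≐ tup(tup(1, 1, zero), zero, 1),  tup(tup(q(0), tree(W, zero), q(P)), 0, tup(W, 1, zero)) ≐ tup(Y, 0, P).
Decompose tup/3: W ≐ tup(1, 1, zero),  zero ≐ zero,  1 ≐ 1.
Bind W := tup(1, 1, zero); substituting into the one remaining equation that mentions W gives: tup(tup(q(0), tree(tup(1, 1, zero), zero), q(P)), 0, tup(tup(1, 1, zero), 1, zero)) ≐ tup(Y, 0, P).
Delete trivial equation zero ≐ zero.
Delete trivial equation 1 ≐ 1.
Decompose tup/3: tup(q(0), tree(tup(1, 1, zero), zero), q(P)) ≐ Y,  0 ≐ 0,  tup(tup(1, 1, zero), 1, zero) ≐ P.
Bind Y := tup(q(0), tree(tup(1, 1, zero), zero), q(P)); no other remaining equation mentions Y.
Delete trivial equation 0 ≐ 0.
Bind P := tup(tup(1, 1, zero), 1, zero). Substituting into the earlier binding gives Y := tup(q(0), tree(tup(1, 1, zero), zero), q(tup(tup(1, 1, zero), 1, zero))).
MGU = { R -> zero, W -> tup(1, 1, zero), Y -> tup(q(0), tree(tup(1, 1, zero), zero), q(tup(tup(1, 1, zero), 1, zero))), P -> tup(tup(1, 1, zero), 1, zero) }, so P -> tup(tup(1, 1, zero), 1, zero).

tup(tup(1, 1, zero), 1, zero)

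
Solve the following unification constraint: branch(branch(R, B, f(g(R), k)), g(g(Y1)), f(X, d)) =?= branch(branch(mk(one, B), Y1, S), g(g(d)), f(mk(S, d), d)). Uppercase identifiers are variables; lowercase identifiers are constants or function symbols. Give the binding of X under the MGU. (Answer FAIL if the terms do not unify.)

Decompose branch/3: branch(R, B, f(g(R), k)) =?= branch(mk(one, B), Y1, S),  g(g(Y1)) =?= g(g(d)),  f(X, d) =?= f(mk(S, d), d).
Decompose branch/3: R =?= mk(one, B),  B =?= Y1,  f(g(R), k) =?= S.
Bind R := mk(one, B); substituting into the one remaining equation that mentions R gives: f(g(mk(one, B)), k) =?= S.
Bind B := Y1; substituting into the one remaining equation that mentions B gives: f(g(mk(one, Y1)), k) =?= S. Substituting into the earlier binding gives R := mk(one, Y1).
Bind S := f(g(mk(one, Y1)), k); substituting into the one remaining equation that mentions S gives: f(X, d) =?= f(mk(f(g(mk(one, Y1)), k), d), d).
Decompose g/1: g(Y1) =?= g(d).
Decompose g/1: Y1 =?= d.
Bind Y1 := d; substituting into the remaining equation gives: f(X, d) =?= f(mk(f(g(mk(one, d)), k), d), d). Substituting into the earlier bindings gives R := mk(one, d), B := d, S := f(g(mk(one, d)), k).
Decompose f/2: X =?= mk(f(g(mk(one, d)), k), d),  d =?= d.
Bind X := mk(f(g(mk(one, d)), k), d); no other remaining equation mentions X.
Delete trivial equation d =?= d.
MGU = { R ↦ mk(one, d), B ↦ d, S ↦ f(g(mk(one, d)), k), Y1 ↦ d, X ↦ mk(f(g(mk(one, d)), k), d) }, so X ↦ mk(f(g(mk(one, d)), k), d).

mk(f(g(mk(one, d)), k), d)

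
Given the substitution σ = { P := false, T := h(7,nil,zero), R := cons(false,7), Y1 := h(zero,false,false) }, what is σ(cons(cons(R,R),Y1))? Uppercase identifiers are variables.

cons(cons(cons(false,7),cons(false,7)),h(zero,false,false))

Replace each occurrence of R with cons(false,7).
Replace each occurrence of Y1 with h(zero,false,false).
Result: cons(cons(cons(false,7),cons(false,7)),h(zero,false,false)).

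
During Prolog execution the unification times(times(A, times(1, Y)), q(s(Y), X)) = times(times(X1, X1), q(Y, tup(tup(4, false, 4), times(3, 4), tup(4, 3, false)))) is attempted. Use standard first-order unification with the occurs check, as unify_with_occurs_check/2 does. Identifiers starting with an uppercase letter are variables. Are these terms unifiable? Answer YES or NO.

Decompose times/2: times(A, times(1, Y)) = times(X1, X1),  q(s(Y), X) = q(Y, tup(tup(4, false, 4), times(3, 4), tup(4, 3, false))).
Decompose times/2: A = X1,  times(1, Y) = X1.
Bind A := X1; no other remaining equation mentions A.
Bind X1 := times(1, Y); no other remaining equation mentions X1. Substituting into the earlier binding gives A := times(1, Y).
Decompose q/2: s(Y) = Y,  X = tup(tup(4, false, 4), times(3, 4), tup(4, 3, false)).
Occurs check fails: Y occurs in s(Y); the equation Y = s(Y) has no finite solution.

NO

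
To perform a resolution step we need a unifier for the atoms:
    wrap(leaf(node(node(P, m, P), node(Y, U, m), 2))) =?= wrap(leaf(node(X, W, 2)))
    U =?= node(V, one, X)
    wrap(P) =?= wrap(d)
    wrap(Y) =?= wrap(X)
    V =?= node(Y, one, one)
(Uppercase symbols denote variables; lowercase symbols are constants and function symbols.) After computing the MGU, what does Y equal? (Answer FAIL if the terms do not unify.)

Decompose wrap/1: leaf(node(node(P, m, P), node(Y, U, m), 2)) =?= leaf(node(X, W, 2)).
Decompose leaf/1: node(node(P, m, P), node(Y, U, m), 2) =?= node(X, W, 2).
Decompose node/3: node(P, m, P) =?= X,  node(Y, U, m) =?= W,  2 =?= 2.
Bind X := node(P, m, P); substituting into the 2 remaining equations that mention X gives: U =?= node(V, one, node(P, m, P)),  wrap(Y) =?= wrap(node(P, m, P)).
Bind W := node(Y, U, m); no other remaining equation mentions W.
Delete trivial equation 2 =?= 2.
Bind U := node(V, one, node(P, m, P)); no other remaining equation mentions U. Substituting into the earlier binding gives W := node(Y, node(V, one, node(P, m, P)), m).
Decompose wrap/1: P =?= d.
Bind P := d; substituting into the one remaining equation that mentions P gives: wrap(Y) =?= wrap(node(d, m, d)). Substituting into the earlier bindings gives X := node(d, m, d), W := node(Y, node(V, one, node(d, m, d)), m), U := node(V, one, node(d, m, d)).
Decompose wrap/1: Y =?= node(d, m, d).
Bind Y := node(d, m, d); substituting into the remaining equation gives: V =?= node(node(d, m, d), one, one). Substituting into the earlier binding gives W := node(node(d, m, d), node(V, one, node(d, m, d)), m).
Bind V := node(node(d, m, d), one, one). Substituting into the earlier bindings gives W := node(node(d, m, d), node(node(node(d, m, d), one, one), one, node(d, m, d)), m), U := node(node(node(d, m, d), one, one), one, node(d, m, d)).
MGU = { X := node(d, m, d), W := node(node(d, m, d), node(node(node(d, m, d), one, one), one, node(d, m, d)), m), U := node(node(node(d, m, d), one, one), one, node(d, m, d)), P := d, Y := node(d, m, d), V := node(node(d, m, d), one, one) }, so Y := node(d, m, d).

node(d, m, d)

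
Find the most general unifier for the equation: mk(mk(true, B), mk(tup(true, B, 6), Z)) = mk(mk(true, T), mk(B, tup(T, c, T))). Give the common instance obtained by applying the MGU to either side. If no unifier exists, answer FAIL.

Decompose mk/2: mk(true, B) = mk(true, T),  mk(tup(true, B, 6), Z) = mk(B, tup(T, c, T)).
Decompose mk/2: true = true,  B = T.
Delete trivial equation true = true.
Bind B := T; substituting into the remaining equation gives: mk(tup(true, T, 6), Z) = mk(T, tup(T, c, T)).
Decompose mk/2: tup(true, T, 6) = T,  Z = tup(T, c, T).
Occurs check fails: T occurs in tup(true, T, 6); the equation T = tup(true, T, 6) has no finite solution.

FAIL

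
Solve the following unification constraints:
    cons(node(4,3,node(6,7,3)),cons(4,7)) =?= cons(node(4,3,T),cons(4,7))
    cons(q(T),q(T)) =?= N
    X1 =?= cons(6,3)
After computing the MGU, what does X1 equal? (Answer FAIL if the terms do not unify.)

Decompose cons/2: node(4,3,node(6,7,3)) =?= node(4,3,T),  cons(4,7) =?= cons(4,7).
Decompose node/3: 4 =?= 4,  3 =?= 3,  node(6,7,3) =?= T.
Delete trivial equation 4 =?= 4.
Delete trivial equation 3 =?= 3.
Bind T := node(6,7,3); substituting into the one remaining equation that mentions T gives: cons(q(node(6,7,3)),q(node(6,7,3))) =?= N.
Delete trivial equation cons(4,7) =?= cons(4,7).
Bind N := cons(q(node(6,7,3)),q(node(6,7,3))); no other remaining equation mentions N.
Bind X1 := cons(6,3).
MGU = { T -> node(6,7,3), N -> cons(q(node(6,7,3)),q(node(6,7,3))), X1 -> cons(6,3) }, so X1 -> cons(6,3).

cons(6,3)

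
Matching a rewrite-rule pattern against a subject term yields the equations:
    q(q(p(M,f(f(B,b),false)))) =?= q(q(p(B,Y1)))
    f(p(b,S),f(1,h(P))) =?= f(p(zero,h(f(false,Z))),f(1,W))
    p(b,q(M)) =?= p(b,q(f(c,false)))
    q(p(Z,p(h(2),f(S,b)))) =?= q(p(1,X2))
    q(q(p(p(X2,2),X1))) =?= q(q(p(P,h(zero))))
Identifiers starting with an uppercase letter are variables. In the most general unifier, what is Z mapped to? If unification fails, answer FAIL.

Decompose q/1: q(p(M,f(f(B,b),false))) =?= q(p(B,Y1)).
Decompose q/1: p(M,f(f(B,b),false)) =?= p(B,Y1).
Decompose p/2: M =?= B,  f(f(B,b),false) =?= Y1.
Bind M := B; substituting into the one remaining equation that mentions M gives: p(b,q(B)) =?= p(b,q(f(c,false))).
Bind Y1 := f(f(B,b),false); no other remaining equation mentions Y1.
Decompose f/2: p(b,S) =?= p(zero,h(f(false,Z))),  f(1,h(P)) =?= f(1,W).
Decompose p/2: b =?= zero,  S =?= h(f(false,Z)).
Clash: constants b and zero differ; no unifier exists.

FAIL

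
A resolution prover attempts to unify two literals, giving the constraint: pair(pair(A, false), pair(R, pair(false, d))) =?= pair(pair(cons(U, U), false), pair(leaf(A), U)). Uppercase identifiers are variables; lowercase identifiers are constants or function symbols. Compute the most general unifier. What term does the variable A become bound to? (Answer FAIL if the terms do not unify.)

cons(pair(false, d), pair(false, d))

Decompose pair/2: pair(A, false) =?= pair(cons(U, U), false),  pair(R, pair(false, d)) =?= pair(leaf(A), U).
Decompose pair/2: A =?= cons(U, U),  false =?= false.
Bind A := cons(U, U); substituting into the one remaining equation that mentions A gives: pair(R, pair(false, d)) =?= pair(leaf(cons(U, U)), U).
Delete trivial equation false =?= false.
Decompose pair/2: R =?= leaf(cons(U, U)),  pair(false, d) =?= U.
Bind R := leaf(cons(U, U)); no other remaining equation mentions R.
Bind U := pair(false, d). Substituting into the earlier bindings gives A := cons(pair(false, d), pair(false, d)), R := leaf(cons(pair(false, d), pair(false, d))).
MGU = { A := cons(pair(false, d), pair(false, d)), R := leaf(cons(pair(false, d), pair(false, d))), U := pair(false, d) }, so A := cons(pair(false, d), pair(false, d)).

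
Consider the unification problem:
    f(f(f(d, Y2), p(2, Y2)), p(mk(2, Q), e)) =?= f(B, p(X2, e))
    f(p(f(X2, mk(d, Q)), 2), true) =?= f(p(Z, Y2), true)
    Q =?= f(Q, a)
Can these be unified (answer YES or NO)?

Decompose f/2: f(f(d, Y2), p(2, Y2)) =?= B,  p(mk(2, Q), e) =?= p(X2, e).
Bind B := f(f(d, Y2), p(2, Y2)); no other remaining equation mentions B.
Decompose p/2: mk(2, Q) =?= X2,  e =?= e.
Bind X2 := mk(2, Q); substituting into the one remaining equation that mentions X2 gives: f(p(f(mk(2, Q), mk(d, Q)), 2), true) =?= f(p(Z, Y2), true).
Delete trivial equation e =?= e.
Decompose f/2: p(f(mk(2, Q), mk(d, Q)), 2) =?= p(Z, Y2),  true =?= true.
Decompose p/2: f(mk(2, Q), mk(d, Q)) =?= Z,  2 =?= Y2.
Bind Z := f(mk(2, Q), mk(d, Q)); no other remaining equation mentions Z.
Bind Y2 := 2; no other remaining equation mentions Y2. Substituting into the earlier binding gives B := f(f(d, 2), p(2, 2)).
Delete trivial equation true =?= true.
Occurs check fails: Q occurs in f(Q, a); the equation Q =?= f(Q, a) has no finite solution.

NO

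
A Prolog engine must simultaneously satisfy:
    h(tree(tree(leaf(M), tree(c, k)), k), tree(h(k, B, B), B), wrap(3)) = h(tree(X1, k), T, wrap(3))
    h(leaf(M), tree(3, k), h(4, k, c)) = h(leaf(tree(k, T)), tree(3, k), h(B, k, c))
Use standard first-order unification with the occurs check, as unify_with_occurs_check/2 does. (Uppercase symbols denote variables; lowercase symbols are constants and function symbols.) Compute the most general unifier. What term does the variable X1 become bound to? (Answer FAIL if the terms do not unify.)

tree(leaf(tree(k, tree(h(k, 4, 4), 4))), tree(c, k))

Decompose h/3: tree(tree(leaf(M), tree(c, k)), k) = tree(X1, k),  tree(h(k, B, B), B) = T,  wrap(3) = wrap(3).
Decompose tree/2: tree(leaf(M), tree(c, k)) = X1,  k = k.
Bind X1 := tree(leaf(M), tree(c, k)); no other remaining equation mentions X1.
Delete trivial equation k = k.
Bind T := tree(h(k, B, B), B); substituting into the one remaining equation that mentions T gives: h(leaf(M), tree(3, k), h(4, k, c)) = h(leaf(tree(k, tree(h(k, B, B), B))), tree(3, k), h(B, k, c)).
Delete trivial equation wrap(3) = wrap(3).
Decompose h/3: leaf(M) = leaf(tree(k, tree(h(k, B, B), B))),  tree(3, k) = tree(3, k),  h(4, k, c) = h(B, k, c).
Decompose leaf/1: M = tree(k, tree(h(k, B, B), B)).
Bind M := tree(k, tree(h(k, B, B), B)); no other remaining equation mentions M. Substituting into the earlier binding gives X1 := tree(leaf(tree(k, tree(h(k, B, B), B))), tree(c, k)).
Delete trivial equation tree(3, k) = tree(3, k).
Decompose h/3: 4 = B,  k = k,  c = c.
Bind B := 4; no other remaining equation mentions B. Substituting into the earlier bindings gives X1 := tree(leaf(tree(k, tree(h(k, 4, 4), 4))), tree(c, k)), T := tree(h(k, 4, 4), 4), M := tree(k, tree(h(k, 4, 4), 4)).
Delete trivial equation k = k.
Delete trivial equation c = c.
MGU = { X1 = tree(leaf(tree(k, tree(h(k, 4, 4), 4))), tree(c, k)), T = tree(h(k, 4, 4), 4), M = tree(k, tree(h(k, 4, 4), 4)), B = 4 }, so X1 = tree(leaf(tree(k, tree(h(k, 4, 4), 4))), tree(c, k)).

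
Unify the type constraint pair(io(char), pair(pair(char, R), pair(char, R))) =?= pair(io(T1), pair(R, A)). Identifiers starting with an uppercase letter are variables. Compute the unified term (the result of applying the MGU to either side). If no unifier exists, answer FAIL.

FAIL

Decompose pair/2: io(char) =?= io(T1),  pair(pair(char, R), pair(char, R)) =?= pair(R, A).
Decompose io/1: char =?= T1.
Bind T1 := char; no other remaining equation mentions T1.
Decompose pair/2: pair(char, R) =?= R,  pair(char, R) =?= A.
Occurs check fails: R occurs in pair(char, R); the equation R =?= pair(char, R) has no finite solution.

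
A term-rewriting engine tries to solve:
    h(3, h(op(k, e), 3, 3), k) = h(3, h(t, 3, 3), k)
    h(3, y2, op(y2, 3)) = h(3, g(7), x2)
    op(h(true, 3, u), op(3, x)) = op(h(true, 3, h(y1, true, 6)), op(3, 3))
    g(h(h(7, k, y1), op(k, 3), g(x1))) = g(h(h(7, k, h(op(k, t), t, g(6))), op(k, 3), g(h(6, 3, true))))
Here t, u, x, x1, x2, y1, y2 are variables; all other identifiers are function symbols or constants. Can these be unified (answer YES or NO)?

YES

Decompose h/3: 3 = 3,  h(op(k, e), 3, 3) = h(t, 3, 3),  k = k.
Delete trivial equation 3 = 3.
Decompose h/3: op(k, e) = t,  3 = 3,  3 = 3.
Bind t := op(k, e); substituting into the one remaining equation that mentions t gives: g(h(h(7, k, y1), op(k, 3), g(x1))) = g(h(h(7, k, h(op(k, op(k, e)), op(k, e), g(6))), op(k, 3), g(h(6, 3, true)))).
Delete trivial equation 3 = 3.
Delete trivial equation 3 = 3.
Delete trivial equation k = k.
Decompose h/3: 3 = 3,  y2 = g(7),  op(y2, 3) = x2.
Delete trivial equation 3 = 3.
Bind y2 := g(7); substituting into the one remaining equation that mentions y2 gives: op(g(7), 3) = x2.
Bind x2 := op(g(7), 3); no other remaining equation mentions x2.
Decompose op/2: h(true, 3, u) = h(true, 3, h(y1, true, 6)),  op(3, x) = op(3, 3).
Decompose h/3: true = true,  3 = 3,  u = h(y1, true, 6).
Delete trivial equation true = true.
Delete trivial equation 3 = 3.
Bind u := h(y1, true, 6); no other remaining equation mentions u.
Decompose op/2: 3 = 3,  x = 3.
Delete trivial equation 3 = 3.
Bind x := 3; no other remaining equation mentions x.
Decompose g/1: h(h(7, k, y1), op(k, 3), g(x1)) = h(h(7, k, h(op(k, op(k, e)), op(k, e), g(6))), op(k, 3), g(h(6, 3, true))).
Decompose h/3: h(7, k, y1) = h(7, k, h(op(k, op(k, e)), op(k, e), g(6))),  op(k, 3) = op(k, 3),  g(x1) = g(h(6, 3, true)).
Decompose h/3: 7 = 7,  k = k,  y1 = h(op(k, op(k, e)), op(k, e), g(6)).
Delete trivial equation 7 = 7.
Delete trivial equation k = k.
Bind y1 := h(op(k, op(k, e)), op(k, e), g(6)); no other remaining equation mentions y1. Substituting into the earlier binding gives u := h(h(op(k, op(k, e)), op(k, e), g(6)), true, 6).
Delete trivial equation op(k, 3) = op(k, 3).
Decompose g/1: x1 = h(6, 3, true).
Bind x1 := h(6, 3, true).
No equations remain and no clash or occurs-check failure arose, so a unifier exists.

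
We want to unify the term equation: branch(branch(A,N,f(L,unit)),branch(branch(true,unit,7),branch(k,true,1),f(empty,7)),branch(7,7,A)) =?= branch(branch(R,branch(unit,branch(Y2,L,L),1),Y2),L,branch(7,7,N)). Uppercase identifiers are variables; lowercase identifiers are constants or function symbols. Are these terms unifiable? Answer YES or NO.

YES

Decompose branch/3: branch(A,N,f(L,unit)) =?= branch(R,branch(unit,branch(Y2,L,L),1),Y2),  branch(branch(true,unit,7),branch(k,true,1),f(empty,7)) =?= L,  branch(7,7,A) =?= branch(7,7,N).
Decompose branch/3: A =?= R,  N =?= branch(unit,branch(Y2,L,L),1),  f(L,unit) =?= Y2.
Bind A := R; substituting into the one remaining equation that mentions A gives: branch(7,7,R) =?= branch(7,7,N).
Bind N := branch(unit,branch(Y2,L,L),1); substituting into the one remaining equation that mentions N gives: branch(7,7,R) =?= branch(7,7,branch(unit,branch(Y2,L,L),1)).
Bind Y2 := f(L,unit); substituting into the one remaining equation that mentions Y2 gives: branch(7,7,R) =?= branch(7,7,branch(unit,branch(f(L,unit),L,L),1)). Substituting into the earlier binding gives N := branch(unit,branch(f(L,unit),L,L),1).
Bind L := branch(branch(true,unit,7),branch(k,true,1),f(empty,7)); substituting into the remaining equation gives: branch(7,7,R) =?= branch(7,7,branch(unit,branch(f(branch(branch(true,unit,7),branch(k,true,1),f(empty,7)),unit),branch(branch(true,unit,7),branch(k,true,1),f(empty,7)),branch(branch(true,unit,7),branch(k,true,1),f(empty,7))),1)). Substituting into the earlier bindings gives N := branch(unit,branch(f(branch(branch(true,unit,7),branch(k,true,1),f(empty,7)),unit),branch(branch(true,unit,7),branch(k,true,1),f(empty,7)),branch(branch(true,unit,7),branch(k,true,1),f(empty,7))),1), Y2 := f(branch(branch(true,unit,7),branch(k,true,1),f(empty,7)),unit).
Decompose branch/3: 7 =?= 7,  7 =?= 7,  R =?= branch(unit,branch(f(branch(branch(true,unit,7),branch(k,true,1),f(empty,7)),unit),branch(branch(true,unit,7),branch(k,true,1),f(empty,7)),branch(branch(true,unit,7),branch(k,true,1),f(empty,7))),1).
Delete trivial equation 7 =?= 7.
Delete trivial equation 7 =?= 7.
Bind R := branch(unit,branch(f(branch(branch(true,unit,7),branch(k,true,1),f(empty,7)),unit),branch(branch(true,unit,7),branch(k,true,1),f(empty,7)),branch(branch(true,unit,7),branch(k,true,1),f(empty,7))),1). Substituting into the earlier binding gives A := branch(unit,branch(f(branch(branch(true,unit,7),branch(k,true,1),f(empty,7)),unit),branch(branch(true,unit,7),branch(k,true,1),f(empty,7)),branch(branch(true,unit,7),branch(k,true,1),f(empty,7))),1).
No equations remain and no clash or occurs-check failure arose, so a unifier exists.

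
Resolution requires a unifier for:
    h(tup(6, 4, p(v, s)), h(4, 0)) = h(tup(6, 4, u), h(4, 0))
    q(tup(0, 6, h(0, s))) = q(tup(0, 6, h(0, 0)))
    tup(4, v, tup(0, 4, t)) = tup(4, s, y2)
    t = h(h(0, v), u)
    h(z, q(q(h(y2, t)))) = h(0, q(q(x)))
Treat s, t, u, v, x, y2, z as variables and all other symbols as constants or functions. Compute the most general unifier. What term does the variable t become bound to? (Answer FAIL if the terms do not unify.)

h(h(0, 0), p(0, 0))

Decompose h/2: tup(6, 4, p(v, s)) = tup(6, 4, u),  h(4, 0) = h(4, 0).
Decompose tup/3: 6 = 6,  4 = 4,  p(v, s) = u.
Delete trivial equation 6 = 6.
Delete trivial equation 4 = 4.
Bind u := p(v, s); substituting into the one remaining equation that mentions u gives: t = h(h(0, v), p(v, s)).
Delete trivial equation h(4, 0) = h(4, 0).
Decompose q/1: tup(0, 6, h(0, s)) = tup(0, 6, h(0, 0)).
Decompose tup/3: 0 = 0,  6 = 6,  h(0, s) = h(0, 0).
Delete trivial equation 0 = 0.
Delete trivial equation 6 = 6.
Decompose h/2: 0 = 0,  s = 0.
Delete trivial equation 0 = 0.
Bind s := 0; substituting into the 2 remaining equations that mention s gives: tup(4, v, tup(0, 4, t)) = tup(4, 0, y2),  t = h(h(0, v), p(v, 0)). Substituting into the earlier binding gives u := p(v, 0).
Decompose tup/3: 4 = 4,  v = 0,  tup(0, 4, t) = y2.
Delete trivial equation 4 = 4.
Bind v := 0; substituting into the one remaining equation that mentions v gives: t = h(h(0, 0), p(0, 0)). Substituting into the earlier binding gives u := p(0, 0).
Bind y2 := tup(0, 4, t); substituting into the one remaining equation that mentions y2 gives: h(z, q(q(h(tup(0, 4, t), t)))) = h(0, q(q(x))).
Bind t := h(h(0, 0), p(0, 0)); substituting into the remaining equation gives: h(z, q(q(h(tup(0, 4, h(h(0, 0), p(0, 0))), h(h(0, 0), p(0, 0)))))) = h(0, q(q(x))). Substituting into the earlier binding gives y2 := tup(0, 4, h(h(0, 0), p(0, 0))).
Decompose h/2: z = 0,  q(q(h(tup(0, 4, h(h(0, 0), p(0, 0))), h(h(0, 0), p(0, 0))))) = q(q(x)).
Bind z := 0; no other remaining equation mentions z.
Decompose q/1: q(h(tup(0, 4, h(h(0, 0), p(0, 0))), h(h(0, 0), p(0, 0)))) = q(x).
Decompose q/1: h(tup(0, 4, h(h(0, 0), p(0, 0))), h(h(0, 0), p(0, 0))) = x.
Bind x := h(tup(0, 4, h(h(0, 0), p(0, 0))), h(h(0, 0), p(0, 0))).
MGU = { u := p(0, 0), s := 0, v := 0, y2 := tup(0, 4, h(h(0, 0), p(0, 0))), t := h(h(0, 0), p(0, 0)), z := 0, x := h(tup(0, 4, h(h(0, 0), p(0, 0))), h(h(0, 0), p(0, 0))) }, so t := h(h(0, 0), p(0, 0)).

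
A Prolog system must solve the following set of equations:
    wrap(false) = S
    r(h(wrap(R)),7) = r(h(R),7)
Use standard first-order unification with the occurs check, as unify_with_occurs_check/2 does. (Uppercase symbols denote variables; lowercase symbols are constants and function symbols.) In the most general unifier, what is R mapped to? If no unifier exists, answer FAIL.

Bind S := wrap(false); no other remaining equation mentions S.
Decompose r/2: h(wrap(R)) = h(R),  7 = 7.
Decompose h/1: wrap(R) = R.
Occurs check fails: R occurs in wrap(R); the equation R = wrap(R) has no finite solution.

FAIL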